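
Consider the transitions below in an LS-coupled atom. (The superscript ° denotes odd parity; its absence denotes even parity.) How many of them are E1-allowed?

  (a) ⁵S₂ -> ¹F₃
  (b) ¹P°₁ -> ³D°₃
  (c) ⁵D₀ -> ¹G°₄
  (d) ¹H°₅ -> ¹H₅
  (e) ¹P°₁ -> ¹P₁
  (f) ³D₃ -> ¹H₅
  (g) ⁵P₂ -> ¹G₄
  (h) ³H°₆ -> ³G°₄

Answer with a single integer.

2

(a) forbidden (parity, ΔS, ΔL fail)
(b) forbidden (parity, ΔS, ΔJ fail)
(c) forbidden (ΔS, ΔL, ΔJ fail)
(d) allowed
(e) allowed
(f) forbidden (parity, ΔS, ΔL, ΔJ fail)
(g) forbidden (parity, ΔS, ΔL, ΔJ fail)
(h) forbidden (parity, ΔJ fail)
Total allowed: 2 of 8.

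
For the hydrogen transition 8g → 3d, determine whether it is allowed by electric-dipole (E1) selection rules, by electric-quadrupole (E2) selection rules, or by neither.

E2

Δl = 2 − 4 = -2; l_i + l_f = 6.
E1 (Δl = ±1): not satisfied.
E2 (Δl = 0,±2, l_i+l_f ≥ 2): satisfied.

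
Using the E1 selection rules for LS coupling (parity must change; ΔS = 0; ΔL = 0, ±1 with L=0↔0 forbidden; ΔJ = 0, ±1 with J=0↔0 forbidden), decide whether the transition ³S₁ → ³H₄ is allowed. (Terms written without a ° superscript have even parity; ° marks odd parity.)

Parity must change: even → even — fails.
ΔS = 0: S: 1 → 1 — passes.
ΔL = 0, ±1 (not L=0↔0): L: 0 → 5, ΔL = +5 — fails.
ΔJ = 0, ±1 (not J=0↔0): J: 1 → 4, ΔJ = +3 — fails.
Rule(s) violated: parity, ΔL, ΔJ.

forbidden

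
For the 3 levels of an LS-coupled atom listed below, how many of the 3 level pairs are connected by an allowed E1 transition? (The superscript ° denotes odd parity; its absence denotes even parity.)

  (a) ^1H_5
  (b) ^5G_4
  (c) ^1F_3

(a)–(b): forbidden (parity, ΔS).
(a)–(c): forbidden (parity, ΔL, ΔJ).
(b)–(c): forbidden (parity, ΔS).
Allowed pairs: 0 of 3.

0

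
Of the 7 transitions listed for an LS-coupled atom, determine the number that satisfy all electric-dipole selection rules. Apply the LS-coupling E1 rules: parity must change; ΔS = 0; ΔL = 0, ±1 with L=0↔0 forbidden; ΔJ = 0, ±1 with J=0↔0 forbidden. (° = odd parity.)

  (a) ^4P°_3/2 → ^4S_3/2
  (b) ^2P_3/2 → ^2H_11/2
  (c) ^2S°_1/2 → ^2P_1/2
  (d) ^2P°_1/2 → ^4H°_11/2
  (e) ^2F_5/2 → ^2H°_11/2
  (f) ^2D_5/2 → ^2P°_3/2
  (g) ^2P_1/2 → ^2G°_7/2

(a) allowed
(b) forbidden (parity, ΔL, ΔJ fail)
(c) allowed
(d) forbidden (parity, ΔS, ΔL, ΔJ fail)
(e) forbidden (ΔL, ΔJ fail)
(f) allowed
(g) forbidden (ΔL, ΔJ fail)
Total allowed: 3 of 7.

3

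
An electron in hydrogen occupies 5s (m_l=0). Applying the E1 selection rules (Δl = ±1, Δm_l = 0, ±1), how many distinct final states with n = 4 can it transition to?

3

E1 requires Δl = ±1, so l_f ∈ {-1, 1}; with 0 ≤ l_f ≤ n_f−1 = 3, the allowed l_f values are {1}.
For l_f = 1: m_f ∈ {m_i−1, m_i, m_i+1} ∩ [−1, 1] = {-1, 0, 1} → 3 states.
Total: 3.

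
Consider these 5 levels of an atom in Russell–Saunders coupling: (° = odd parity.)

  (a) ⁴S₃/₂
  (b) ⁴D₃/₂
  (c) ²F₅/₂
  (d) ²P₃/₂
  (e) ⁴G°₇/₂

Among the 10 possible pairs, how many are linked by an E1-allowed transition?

(a)–(b): forbidden (parity, ΔL).
(a)–(c): forbidden (parity, ΔS, ΔL).
(a)–(d): forbidden (parity, ΔS).
(a)–(e): forbidden (ΔL, ΔJ).
(b)–(c): forbidden (parity, ΔS).
(b)–(d): forbidden (parity, ΔS).
(b)–(e): forbidden (ΔL, ΔJ).
(c)–(d): forbidden (parity, ΔL).
(c)–(e): forbidden (ΔS).
(d)–(e): forbidden (ΔS, ΔL, ΔJ).
Allowed pairs: 0 of 10.

0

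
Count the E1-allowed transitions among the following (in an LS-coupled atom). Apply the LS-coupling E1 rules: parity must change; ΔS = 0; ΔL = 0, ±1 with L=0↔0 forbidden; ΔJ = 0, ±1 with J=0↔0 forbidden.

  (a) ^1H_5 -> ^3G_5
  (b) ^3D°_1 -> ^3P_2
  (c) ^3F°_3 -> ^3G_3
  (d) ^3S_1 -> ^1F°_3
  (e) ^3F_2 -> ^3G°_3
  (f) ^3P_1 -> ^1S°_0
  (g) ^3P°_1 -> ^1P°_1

3

(a) forbidden (parity, ΔS fail)
(b) allowed
(c) allowed
(d) forbidden (ΔS, ΔL, ΔJ fail)
(e) allowed
(f) forbidden (ΔS fails)
(g) forbidden (parity, ΔS fail)
Total allowed: 3 of 7.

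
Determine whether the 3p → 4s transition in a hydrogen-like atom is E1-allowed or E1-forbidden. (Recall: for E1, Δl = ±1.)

Initial l = 1, final l = 0, so Δl = -1. E1 requires Δl = ±1: ok.
All E1 selection rules are satisfied.

allowed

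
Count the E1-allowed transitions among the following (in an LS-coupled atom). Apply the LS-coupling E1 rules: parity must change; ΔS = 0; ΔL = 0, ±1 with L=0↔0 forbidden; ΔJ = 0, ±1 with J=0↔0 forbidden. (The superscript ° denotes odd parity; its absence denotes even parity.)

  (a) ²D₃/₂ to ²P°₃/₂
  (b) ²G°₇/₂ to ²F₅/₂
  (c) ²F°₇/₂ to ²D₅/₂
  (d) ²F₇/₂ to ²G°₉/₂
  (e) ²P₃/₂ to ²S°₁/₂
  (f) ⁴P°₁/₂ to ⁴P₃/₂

(a) allowed
(b) allowed
(c) allowed
(d) allowed
(e) allowed
(f) allowed
Total allowed: 6 of 6.

6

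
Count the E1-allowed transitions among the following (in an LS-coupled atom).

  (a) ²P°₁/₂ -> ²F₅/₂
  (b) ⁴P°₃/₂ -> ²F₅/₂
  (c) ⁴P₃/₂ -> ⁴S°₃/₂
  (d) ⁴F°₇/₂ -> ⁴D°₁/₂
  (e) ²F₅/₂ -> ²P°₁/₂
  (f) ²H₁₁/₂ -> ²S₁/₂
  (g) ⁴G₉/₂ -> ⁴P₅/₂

(a) forbidden (ΔL, ΔJ fail)
(b) forbidden (ΔS, ΔL fail)
(c) allowed
(d) forbidden (parity, ΔJ fail)
(e) forbidden (ΔL, ΔJ fail)
(f) forbidden (parity, ΔL, ΔJ fail)
(g) forbidden (parity, ΔL, ΔJ fail)
Total allowed: 1 of 7.

1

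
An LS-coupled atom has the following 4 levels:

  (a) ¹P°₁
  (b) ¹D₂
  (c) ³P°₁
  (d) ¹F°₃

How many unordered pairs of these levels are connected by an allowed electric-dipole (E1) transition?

2

(a)–(b): allowed.
(a)–(c): forbidden (parity, ΔS).
(a)–(d): forbidden (parity, ΔL, ΔJ).
(b)–(c): forbidden (ΔS).
(b)–(d): allowed.
(c)–(d): forbidden (parity, ΔS, ΔL, ΔJ).
Allowed pairs: 2 of 6.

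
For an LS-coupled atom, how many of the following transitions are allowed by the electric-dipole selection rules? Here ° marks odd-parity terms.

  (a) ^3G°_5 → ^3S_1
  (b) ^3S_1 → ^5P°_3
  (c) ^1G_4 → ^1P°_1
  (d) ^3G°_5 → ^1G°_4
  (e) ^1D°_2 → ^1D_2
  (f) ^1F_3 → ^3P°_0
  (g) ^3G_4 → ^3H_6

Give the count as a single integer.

1

(a) forbidden (ΔL, ΔJ fail)
(b) forbidden (ΔS, ΔJ fail)
(c) forbidden (ΔL, ΔJ fail)
(d) forbidden (parity, ΔS fail)
(e) allowed
(f) forbidden (ΔS, ΔL, ΔJ fail)
(g) forbidden (parity, ΔJ fail)
Total allowed: 1 of 7.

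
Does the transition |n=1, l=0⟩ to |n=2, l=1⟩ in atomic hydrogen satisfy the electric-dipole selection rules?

l: 0 → 1 (Δl = +1). Δl = ±1 ✓.
All E1 selection rules are satisfied.

allowed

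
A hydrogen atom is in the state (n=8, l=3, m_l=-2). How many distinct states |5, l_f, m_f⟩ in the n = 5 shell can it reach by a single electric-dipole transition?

E1 requires Δl = ±1, so l_f ∈ {2, 4}; with 0 ≤ l_f ≤ n_f−1 = 4, the allowed l_f values are {2, 4}.
For l_f = 2: m_f ∈ {m_i−1, m_i, m_i+1} ∩ [−2, 2] = {-2, -1} → 2 states.
For l_f = 4: m_f ∈ {m_i−1, m_i, m_i+1} ∩ [−4, 4] = {-3, -2, -1} → 3 states.
Total: 5.

5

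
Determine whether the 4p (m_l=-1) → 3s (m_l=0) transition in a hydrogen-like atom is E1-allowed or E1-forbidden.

Δl = 0 − 1 = -1; the E1 rule Δl = ±1 is satisfied.
m_l: -1 → 0 (Δm_l = +1). |Δm_l| ≤ 1 satisfied.
All E1 selection rules are satisfied.

allowed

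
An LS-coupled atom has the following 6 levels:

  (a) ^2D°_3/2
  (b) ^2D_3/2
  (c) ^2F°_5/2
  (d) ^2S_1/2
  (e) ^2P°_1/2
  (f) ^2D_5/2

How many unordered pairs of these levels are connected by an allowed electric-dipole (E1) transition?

6

(a)–(b): allowed.
(a)–(c): forbidden (parity).
(a)–(d): forbidden (ΔL).
(a)–(e): forbidden (parity).
(a)–(f): allowed.
(b)–(c): allowed.
(b)–(d): forbidden (parity, ΔL).
(b)–(e): allowed.
(b)–(f): forbidden (parity).
(c)–(d): forbidden (ΔL, ΔJ).
(c)–(e): forbidden (parity, ΔL, ΔJ).
(c)–(f): allowed.
(d)–(e): allowed.
(d)–(f): forbidden (parity, ΔL, ΔJ).
(e)–(f): forbidden (ΔJ).
Allowed pairs: 6 of 15.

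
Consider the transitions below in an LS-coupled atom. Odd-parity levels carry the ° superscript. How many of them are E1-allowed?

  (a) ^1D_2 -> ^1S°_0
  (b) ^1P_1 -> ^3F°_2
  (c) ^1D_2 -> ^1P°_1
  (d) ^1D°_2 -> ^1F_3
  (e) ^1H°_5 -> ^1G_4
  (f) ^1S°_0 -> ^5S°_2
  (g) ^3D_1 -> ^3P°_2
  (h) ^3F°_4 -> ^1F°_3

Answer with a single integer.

(a) forbidden (ΔL, ΔJ fail)
(b) forbidden (ΔS, ΔL fail)
(c) allowed
(d) allowed
(e) allowed
(f) forbidden (parity, ΔS, ΔL, ΔJ fail)
(g) allowed
(h) forbidden (parity, ΔS fail)
Total allowed: 4 of 8.

4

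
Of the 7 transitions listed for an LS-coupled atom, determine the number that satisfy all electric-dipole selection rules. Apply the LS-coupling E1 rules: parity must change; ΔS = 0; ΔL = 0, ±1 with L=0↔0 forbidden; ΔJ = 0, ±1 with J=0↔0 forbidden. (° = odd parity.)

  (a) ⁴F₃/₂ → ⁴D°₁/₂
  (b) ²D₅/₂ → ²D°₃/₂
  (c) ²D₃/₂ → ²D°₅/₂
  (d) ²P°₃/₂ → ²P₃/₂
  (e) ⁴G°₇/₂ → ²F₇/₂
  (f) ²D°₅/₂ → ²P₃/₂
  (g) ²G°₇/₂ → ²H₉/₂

(a) allowed
(b) allowed
(c) allowed
(d) allowed
(e) forbidden (ΔS fails)
(f) allowed
(g) allowed
Total allowed: 6 of 7.

6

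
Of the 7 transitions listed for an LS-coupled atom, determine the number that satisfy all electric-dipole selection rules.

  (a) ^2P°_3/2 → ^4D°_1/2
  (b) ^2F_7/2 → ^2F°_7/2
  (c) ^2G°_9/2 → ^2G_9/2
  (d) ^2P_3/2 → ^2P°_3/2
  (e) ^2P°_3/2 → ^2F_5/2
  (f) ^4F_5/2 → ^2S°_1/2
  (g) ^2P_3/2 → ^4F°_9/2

(a) forbidden (parity, ΔS fail)
(b) allowed
(c) allowed
(d) allowed
(e) forbidden (ΔL fails)
(f) forbidden (ΔS, ΔL, ΔJ fail)
(g) forbidden (ΔS, ΔL, ΔJ fail)
Total allowed: 3 of 7.

3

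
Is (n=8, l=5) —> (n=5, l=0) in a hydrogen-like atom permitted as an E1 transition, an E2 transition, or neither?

neither

Δl = 0 − 5 = -5; l_i + l_f = 5.
E1 (Δl = ±1): not satisfied.
E2 (Δl = 0,±2, l_i+l_f ≥ 2): not satisfied.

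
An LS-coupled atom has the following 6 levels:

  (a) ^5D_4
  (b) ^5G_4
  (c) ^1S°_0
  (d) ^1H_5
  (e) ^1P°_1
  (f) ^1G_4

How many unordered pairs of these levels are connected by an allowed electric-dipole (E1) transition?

0

(a)–(b): forbidden (parity, ΔL).
(a)–(c): forbidden (ΔS, ΔL, ΔJ).
(a)–(d): forbidden (parity, ΔS, ΔL).
(a)–(e): forbidden (ΔS, ΔJ).
(a)–(f): forbidden (parity, ΔS, ΔL).
(b)–(c): forbidden (ΔS, ΔL, ΔJ).
(b)–(d): forbidden (parity, ΔS).
(b)–(e): forbidden (ΔS, ΔL, ΔJ).
(b)–(f): forbidden (parity, ΔS).
(c)–(d): forbidden (ΔL, ΔJ).
(c)–(e): forbidden (parity).
(c)–(f): forbidden (ΔL, ΔJ).
(d)–(e): forbidden (ΔL, ΔJ).
(d)–(f): forbidden (parity).
(e)–(f): forbidden (ΔL, ΔJ).
Allowed pairs: 0 of 15.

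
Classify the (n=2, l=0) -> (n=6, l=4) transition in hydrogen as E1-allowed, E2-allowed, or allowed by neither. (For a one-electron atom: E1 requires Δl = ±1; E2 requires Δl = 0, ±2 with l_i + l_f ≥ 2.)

Δl = 4 − 0 = +4; l_i + l_f = 4.
E1 (Δl = ±1): not satisfied.
E2 (Δl = 0,±2, l_i+l_f ≥ 2): not satisfied.

neither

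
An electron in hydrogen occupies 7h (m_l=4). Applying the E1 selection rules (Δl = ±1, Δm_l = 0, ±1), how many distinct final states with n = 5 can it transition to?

2

E1 requires Δl = ±1, so l_f ∈ {4, 6}; with 0 ≤ l_f ≤ n_f−1 = 4, the allowed l_f values are {4}.
For l_f = 4: m_f ∈ {m_i−1, m_i, m_i+1} ∩ [−4, 4] = {3, 4} → 2 states.
Total: 2.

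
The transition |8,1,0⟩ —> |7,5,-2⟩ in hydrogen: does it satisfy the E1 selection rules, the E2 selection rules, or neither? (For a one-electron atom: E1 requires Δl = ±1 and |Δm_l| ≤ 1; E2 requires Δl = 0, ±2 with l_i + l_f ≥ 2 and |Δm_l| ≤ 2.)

Δl = 5 − 1 = +4; l_i + l_f = 6.
Δm_l = -2.
E1 (Δl = ±1, |Δm_l| ≤ 1): not satisfied.
E2 (Δl = 0,±2, l_i+l_f ≥ 2, |Δm_l| ≤ 2): not satisfied.

neither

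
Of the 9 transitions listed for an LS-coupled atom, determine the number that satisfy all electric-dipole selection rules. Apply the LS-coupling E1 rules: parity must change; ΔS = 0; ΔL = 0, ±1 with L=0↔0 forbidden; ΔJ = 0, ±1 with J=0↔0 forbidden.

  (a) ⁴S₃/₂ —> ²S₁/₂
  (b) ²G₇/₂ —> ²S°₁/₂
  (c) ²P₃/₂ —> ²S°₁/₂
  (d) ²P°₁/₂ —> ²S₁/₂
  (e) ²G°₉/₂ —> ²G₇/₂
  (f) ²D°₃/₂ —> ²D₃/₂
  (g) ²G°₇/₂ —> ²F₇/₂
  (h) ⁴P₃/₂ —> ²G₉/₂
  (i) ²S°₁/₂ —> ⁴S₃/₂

5

(a) forbidden (parity, ΔS, ΔL fail)
(b) forbidden (ΔL, ΔJ fail)
(c) allowed
(d) allowed
(e) allowed
(f) allowed
(g) allowed
(h) forbidden (parity, ΔS, ΔL, ΔJ fail)
(i) forbidden (ΔS, ΔL fail)
Total allowed: 5 of 9.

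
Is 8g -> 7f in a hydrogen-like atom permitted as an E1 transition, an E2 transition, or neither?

E1

Δl = 3 − 4 = -1; l_i + l_f = 7.
E1 (Δl = ±1): satisfied.
E2 (Δl = 0,±2, l_i+l_f ≥ 2): not satisfied.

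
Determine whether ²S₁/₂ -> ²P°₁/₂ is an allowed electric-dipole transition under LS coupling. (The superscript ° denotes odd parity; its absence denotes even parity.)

ΔL = 0, ±1 (not L=0↔0): L: 0 → 1, ΔL = +1 — ✓.
ΔS = 0: S: 1/2 → 1/2 — ✓.
ΔJ = 0, ±1 (not J=0↔0): J: 1/2 → 1/2, ΔJ = +0 — ✓.
Parity must change: even → odd — ✓.
All four E1 rules are satisfied.

allowed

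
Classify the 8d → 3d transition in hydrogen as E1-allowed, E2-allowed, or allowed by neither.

E2

Δl = 2 − 2 = +0; l_i + l_f = 4.
E1 (Δl = ±1): not satisfied.
E2 (Δl = 0,±2, l_i+l_f ≥ 2): satisfied.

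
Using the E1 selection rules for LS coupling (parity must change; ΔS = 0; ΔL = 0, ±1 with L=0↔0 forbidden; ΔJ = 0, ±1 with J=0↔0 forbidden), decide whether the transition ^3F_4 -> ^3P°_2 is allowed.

forbidden

Parity must change: even → odd — satisfied.
ΔS = 0: S: 1 → 1 — satisfied.
ΔL = 0, ±1 (not L=0↔0): L: 3 → 1, ΔL = -2 — violated.
ΔJ = 0, ±1 (not J=0↔0): J: 4 → 2, ΔJ = -2 — violated.
Rule(s) violated: ΔL, ΔJ.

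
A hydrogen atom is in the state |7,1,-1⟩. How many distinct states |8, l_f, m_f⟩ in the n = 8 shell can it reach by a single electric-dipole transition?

4

E1 requires Δl = ±1, so l_f ∈ {0, 2}; with 0 ≤ l_f ≤ n_f−1 = 7, the allowed l_f values are {0, 2}.
For l_f = 0: m_f ∈ {m_i−1, m_i, m_i+1} ∩ [−0, 0] = {0} → 1 state.
For l_f = 2: m_f ∈ {m_i−1, m_i, m_i+1} ∩ [−2, 2] = {-2, -1, 0} → 3 states.
Total: 4.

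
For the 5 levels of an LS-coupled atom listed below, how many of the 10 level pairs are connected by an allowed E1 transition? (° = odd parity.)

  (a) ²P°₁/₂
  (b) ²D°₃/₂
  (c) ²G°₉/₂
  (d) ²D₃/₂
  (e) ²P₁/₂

(a)–(b): forbidden (parity).
(a)–(c): forbidden (parity, ΔL, ΔJ).
(a)–(d): allowed.
(a)–(e): allowed.
(b)–(c): forbidden (parity, ΔL, ΔJ).
(b)–(d): allowed.
(b)–(e): allowed.
(c)–(d): forbidden (ΔL, ΔJ).
(c)–(e): forbidden (ΔL, ΔJ).
(d)–(e): forbidden (parity).
Allowed pairs: 4 of 10.

4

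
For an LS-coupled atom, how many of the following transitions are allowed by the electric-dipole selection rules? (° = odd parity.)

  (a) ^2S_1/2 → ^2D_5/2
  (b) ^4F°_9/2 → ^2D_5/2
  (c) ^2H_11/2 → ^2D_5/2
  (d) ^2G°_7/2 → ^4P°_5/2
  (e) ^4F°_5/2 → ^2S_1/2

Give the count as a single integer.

0

(a) forbidden (parity, ΔL, ΔJ fail)
(b) forbidden (ΔS, ΔJ fail)
(c) forbidden (parity, ΔL, ΔJ fail)
(d) forbidden (parity, ΔS, ΔL fail)
(e) forbidden (ΔS, ΔL, ΔJ fail)
Total allowed: 0 of 5.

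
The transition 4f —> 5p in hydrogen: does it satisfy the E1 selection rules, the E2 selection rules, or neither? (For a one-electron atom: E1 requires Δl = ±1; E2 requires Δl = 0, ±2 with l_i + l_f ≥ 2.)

Δl = 1 − 3 = -2; l_i + l_f = 4.
E1 (Δl = ±1): not satisfied.
E2 (Δl = 0,±2, l_i+l_f ≥ 2): satisfied.

E2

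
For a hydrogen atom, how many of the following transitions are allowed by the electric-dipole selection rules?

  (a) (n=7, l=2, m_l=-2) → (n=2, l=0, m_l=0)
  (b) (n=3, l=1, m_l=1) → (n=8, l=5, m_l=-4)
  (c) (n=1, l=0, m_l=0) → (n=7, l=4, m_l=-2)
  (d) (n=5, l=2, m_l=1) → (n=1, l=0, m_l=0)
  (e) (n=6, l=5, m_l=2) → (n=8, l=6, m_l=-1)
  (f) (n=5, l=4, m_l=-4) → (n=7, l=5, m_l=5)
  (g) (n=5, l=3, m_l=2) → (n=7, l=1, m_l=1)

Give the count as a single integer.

0

(a) forbidden — Δl = -2 (E1 requires Δl = ±1); Δm_l = +2 (E1 requires Δm_l = 0, ±1)
(b) forbidden — Δl = +4 (E1 requires Δl = ±1); Δm_l = -5 (E1 requires Δm_l = 0, ±1)
(c) forbidden — Δl = +4 (E1 requires Δl = ±1); Δm_l = -2 (E1 requires Δm_l = 0, ±1)
(d) forbidden — Δl = -2 (E1 requires Δl = ±1)
(e) forbidden — Δm_l = -3 (E1 requires Δm_l = 0, ±1)
(f) forbidden — Δm_l = +9 (E1 requires Δm_l = 0, ±1)
(g) forbidden — Δl = -2 (E1 requires Δl = ±1)
Total allowed: 0 of 7.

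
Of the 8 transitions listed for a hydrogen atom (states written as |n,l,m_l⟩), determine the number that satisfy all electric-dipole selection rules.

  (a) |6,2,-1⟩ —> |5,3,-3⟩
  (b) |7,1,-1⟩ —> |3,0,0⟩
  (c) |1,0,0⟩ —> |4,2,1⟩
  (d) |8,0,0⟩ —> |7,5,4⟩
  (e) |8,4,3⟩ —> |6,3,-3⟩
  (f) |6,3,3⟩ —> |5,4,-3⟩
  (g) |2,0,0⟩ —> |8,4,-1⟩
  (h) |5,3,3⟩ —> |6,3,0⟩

(a) forbidden — Δm_l = -2 (E1 requires Δm_l = 0, ±1)
(b) allowed
(c) forbidden — Δl = +2 (E1 requires Δl = ±1)
(d) forbidden — Δl = +5 (E1 requires Δl = ±1); Δm_l = +4 (E1 requires Δm_l = 0, ±1)
(e) forbidden — Δm_l = -6 (E1 requires Δm_l = 0, ±1)
(f) forbidden — Δm_l = -6 (E1 requires Δm_l = 0, ±1)
(g) forbidden — Δl = +4 (E1 requires Δl = ±1)
(h) forbidden — Δl = +0 (E1 requires Δl = ±1); Δm_l = -3 (E1 requires Δm_l = 0, ±1)
Total allowed: 1 of 8.

1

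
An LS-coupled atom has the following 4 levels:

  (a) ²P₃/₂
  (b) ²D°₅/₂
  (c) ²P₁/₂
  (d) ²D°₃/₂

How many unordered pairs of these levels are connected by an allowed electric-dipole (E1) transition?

(a)–(b): allowed.
(a)–(c): forbidden (parity).
(a)–(d): allowed.
(b)–(c): forbidden (ΔJ).
(b)–(d): forbidden (parity).
(c)–(d): allowed.
Allowed pairs: 3 of 6.

3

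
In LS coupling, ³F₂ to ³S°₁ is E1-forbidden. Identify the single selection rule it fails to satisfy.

Reading off the term symbols: S 1→1, L 3→0, J 2→1, parity even→odd.
ΔL = 0, ±1 (not L=0↔0): L: 3 → 0, ΔL = -3 — fails.
ΔJ = 0, ±1 (not J=0↔0): J: 2 → 1, ΔJ = -1 — passes.
ΔS = 0: S: 1 → 1 — passes.
Parity must change: even → odd — passes.

the ΔL = 0, ±1 rule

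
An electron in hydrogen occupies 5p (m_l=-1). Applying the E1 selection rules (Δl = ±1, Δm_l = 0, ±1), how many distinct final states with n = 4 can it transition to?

E1 requires Δl = ±1, so l_f ∈ {0, 2}; with 0 ≤ l_f ≤ n_f−1 = 3, the allowed l_f values are {0, 2}.
For l_f = 0: m_f ∈ {m_i−1, m_i, m_i+1} ∩ [−0, 0] = {0} → 1 state.
For l_f = 2: m_f ∈ {m_i−1, m_i, m_i+1} ∩ [−2, 2] = {-2, -1, 0} → 3 states.
Total: 4.

4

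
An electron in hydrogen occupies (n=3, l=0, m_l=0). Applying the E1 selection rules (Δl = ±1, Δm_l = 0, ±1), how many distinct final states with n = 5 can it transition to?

E1 requires Δl = ±1, so l_f ∈ {-1, 1}; with 0 ≤ l_f ≤ n_f−1 = 4, the allowed l_f values are {1}.
For l_f = 1: m_f ∈ {m_i−1, m_i, m_i+1} ∩ [−1, 1] = {-1, 0, 1} → 3 states.
Total: 3.

3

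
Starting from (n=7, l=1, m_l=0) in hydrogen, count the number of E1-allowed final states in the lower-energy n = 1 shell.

1

E1 requires Δl = ±1, so l_f ∈ {0, 2}; with 0 ≤ l_f ≤ n_f−1 = 0, the allowed l_f values are {0}.
For l_f = 0: m_f ∈ {m_i−1, m_i, m_i+1} ∩ [−0, 0] = {0} → 1 state.
Total: 1.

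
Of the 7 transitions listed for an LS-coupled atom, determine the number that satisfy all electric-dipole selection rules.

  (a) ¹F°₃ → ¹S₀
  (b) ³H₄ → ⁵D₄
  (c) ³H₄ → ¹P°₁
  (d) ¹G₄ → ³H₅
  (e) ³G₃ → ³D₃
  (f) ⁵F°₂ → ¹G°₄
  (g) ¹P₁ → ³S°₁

0

(a) forbidden (ΔL, ΔJ fail)
(b) forbidden (parity, ΔS, ΔL fail)
(c) forbidden (ΔS, ΔL, ΔJ fail)
(d) forbidden (parity, ΔS fail)
(e) forbidden (parity, ΔL fail)
(f) forbidden (parity, ΔS, ΔJ fail)
(g) forbidden (ΔS fails)
Total allowed: 0 of 7.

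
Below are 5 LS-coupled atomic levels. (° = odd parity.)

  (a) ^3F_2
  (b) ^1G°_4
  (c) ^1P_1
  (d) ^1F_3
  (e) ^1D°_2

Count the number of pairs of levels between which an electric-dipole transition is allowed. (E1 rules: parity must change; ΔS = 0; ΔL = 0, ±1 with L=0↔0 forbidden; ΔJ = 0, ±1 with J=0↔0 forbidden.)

(a)–(b): forbidden (ΔS, ΔJ).
(a)–(c): forbidden (parity, ΔS, ΔL).
(a)–(d): forbidden (parity, ΔS).
(a)–(e): forbidden (ΔS).
(b)–(c): forbidden (ΔL, ΔJ).
(b)–(d): allowed.
(b)–(e): forbidden (parity, ΔL, ΔJ).
(c)–(d): forbidden (parity, ΔL, ΔJ).
(c)–(e): allowed.
(d)–(e): allowed.
Allowed pairs: 3 of 10.

3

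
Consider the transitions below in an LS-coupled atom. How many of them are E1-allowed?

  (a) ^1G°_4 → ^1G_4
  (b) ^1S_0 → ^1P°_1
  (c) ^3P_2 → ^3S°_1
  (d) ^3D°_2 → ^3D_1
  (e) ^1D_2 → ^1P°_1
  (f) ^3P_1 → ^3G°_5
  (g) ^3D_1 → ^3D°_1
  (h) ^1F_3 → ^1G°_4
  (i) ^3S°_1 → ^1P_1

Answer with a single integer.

(a) allowed
(b) allowed
(c) allowed
(d) allowed
(e) allowed
(f) forbidden (ΔL, ΔJ fail)
(g) allowed
(h) allowed
(i) forbidden (ΔS fails)
Total allowed: 7 of 9.

7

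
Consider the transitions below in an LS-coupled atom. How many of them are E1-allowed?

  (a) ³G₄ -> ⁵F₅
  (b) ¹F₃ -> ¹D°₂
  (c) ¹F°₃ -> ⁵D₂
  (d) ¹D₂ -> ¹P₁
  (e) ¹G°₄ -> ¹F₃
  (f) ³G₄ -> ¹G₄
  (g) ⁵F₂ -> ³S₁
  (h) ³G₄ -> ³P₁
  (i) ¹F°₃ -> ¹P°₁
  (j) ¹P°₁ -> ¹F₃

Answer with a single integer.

(a) forbidden (parity, ΔS fail)
(b) allowed
(c) forbidden (ΔS fails)
(d) forbidden (parity fails)
(e) allowed
(f) forbidden (parity, ΔS fail)
(g) forbidden (parity, ΔS, ΔL fail)
(h) forbidden (parity, ΔL, ΔJ fail)
(i) forbidden (parity, ΔL, ΔJ fail)
(j) forbidden (ΔL, ΔJ fail)
Total allowed: 2 of 10.

2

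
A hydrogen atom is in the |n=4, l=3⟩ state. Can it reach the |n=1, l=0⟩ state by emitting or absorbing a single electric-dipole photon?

forbidden

l: 3 → 0 (Δl = -3). Δl = ±1 fails.
The transition is electric-dipole forbidden.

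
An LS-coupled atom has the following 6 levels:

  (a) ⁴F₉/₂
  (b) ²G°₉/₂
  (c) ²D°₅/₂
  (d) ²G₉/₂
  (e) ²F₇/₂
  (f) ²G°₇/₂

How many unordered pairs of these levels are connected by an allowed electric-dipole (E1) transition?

(a)–(b): forbidden (ΔS).
(a)–(c): forbidden (ΔS, ΔJ).
(a)–(d): forbidden (parity, ΔS).
(a)–(e): forbidden (parity, ΔS).
(a)–(f): forbidden (ΔS).
(b)–(c): forbidden (parity, ΔL, ΔJ).
(b)–(d): allowed.
(b)–(e): allowed.
(b)–(f): forbidden (parity).
(c)–(d): forbidden (ΔL, ΔJ).
(c)–(e): allowed.
(c)–(f): forbidden (parity, ΔL).
(d)–(e): forbidden (parity).
(d)–(f): allowed.
(e)–(f): allowed.
Allowed pairs: 5 of 15.

5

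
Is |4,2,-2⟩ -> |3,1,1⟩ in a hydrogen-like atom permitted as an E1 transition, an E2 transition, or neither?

Δl = 1 − 2 = -1; l_i + l_f = 3.
Δm_l = +3.
E1 (Δl = ±1, |Δm_l| ≤ 1): not satisfied.
E2 (Δl = 0,±2, l_i+l_f ≥ 2, |Δm_l| ≤ 2): not satisfied.

neither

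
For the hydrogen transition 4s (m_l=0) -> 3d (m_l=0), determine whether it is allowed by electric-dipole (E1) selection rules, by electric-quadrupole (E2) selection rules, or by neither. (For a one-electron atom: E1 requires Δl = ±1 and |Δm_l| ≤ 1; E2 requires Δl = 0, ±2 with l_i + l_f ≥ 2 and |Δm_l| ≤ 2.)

E2

Δl = 2 − 0 = +2; l_i + l_f = 2.
Δm_l = +0.
E1 (Δl = ±1, |Δm_l| ≤ 1): not satisfied.
E2 (Δl = 0,±2, l_i+l_f ≥ 2, |Δm_l| ≤ 2): satisfied.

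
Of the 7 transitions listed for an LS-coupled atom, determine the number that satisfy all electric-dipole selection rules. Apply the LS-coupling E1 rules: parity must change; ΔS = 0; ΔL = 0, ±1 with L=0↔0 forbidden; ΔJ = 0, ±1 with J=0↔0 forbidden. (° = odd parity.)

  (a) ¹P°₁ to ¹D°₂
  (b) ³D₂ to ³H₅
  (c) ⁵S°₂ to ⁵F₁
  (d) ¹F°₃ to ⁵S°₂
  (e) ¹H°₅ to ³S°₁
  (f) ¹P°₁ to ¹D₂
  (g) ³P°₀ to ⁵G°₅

(a) forbidden (parity fails)
(b) forbidden (parity, ΔL, ΔJ fail)
(c) forbidden (ΔL fails)
(d) forbidden (parity, ΔS, ΔL fail)
(e) forbidden (parity, ΔS, ΔL, ΔJ fail)
(f) allowed
(g) forbidden (parity, ΔS, ΔL, ΔJ fail)
Total allowed: 1 of 7.

1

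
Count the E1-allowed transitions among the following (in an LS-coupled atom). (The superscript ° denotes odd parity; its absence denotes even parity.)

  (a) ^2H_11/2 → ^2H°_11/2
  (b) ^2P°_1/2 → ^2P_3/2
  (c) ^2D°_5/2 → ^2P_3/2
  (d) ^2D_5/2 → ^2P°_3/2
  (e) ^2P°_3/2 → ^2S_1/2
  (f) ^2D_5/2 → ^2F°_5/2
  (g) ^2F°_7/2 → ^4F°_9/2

6

(a) allowed
(b) allowed
(c) allowed
(d) allowed
(e) allowed
(f) allowed
(g) forbidden (parity, ΔS fail)
Total allowed: 6 of 7.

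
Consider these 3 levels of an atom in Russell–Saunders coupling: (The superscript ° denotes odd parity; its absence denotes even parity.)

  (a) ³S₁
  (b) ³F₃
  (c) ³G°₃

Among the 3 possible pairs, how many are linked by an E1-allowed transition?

1

(a)–(b): forbidden (parity, ΔL, ΔJ).
(a)–(c): forbidden (ΔL, ΔJ).
(b)–(c): allowed.
Allowed pairs: 1 of 3.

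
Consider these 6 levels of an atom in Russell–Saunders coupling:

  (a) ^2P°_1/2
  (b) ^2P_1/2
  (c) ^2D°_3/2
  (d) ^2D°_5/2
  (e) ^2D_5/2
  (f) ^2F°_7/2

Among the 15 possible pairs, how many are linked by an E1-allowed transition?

(a)–(b): allowed.
(a)–(c): forbidden (parity).
(a)–(d): forbidden (parity, ΔJ).
(a)–(e): forbidden (ΔJ).
(a)–(f): forbidden (parity, ΔL, ΔJ).
(b)–(c): allowed.
(b)–(d): forbidden (ΔJ).
(b)–(e): forbidden (parity, ΔJ).
(b)–(f): forbidden (ΔL, ΔJ).
(c)–(d): forbidden (parity).
(c)–(e): allowed.
(c)–(f): forbidden (parity, ΔJ).
(d)–(e): allowed.
(d)–(f): forbidden (parity).
(e)–(f): allowed.
Allowed pairs: 5 of 15.

5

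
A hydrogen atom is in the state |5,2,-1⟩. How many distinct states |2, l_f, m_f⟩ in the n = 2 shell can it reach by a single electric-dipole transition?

E1 requires Δl = ±1, so l_f ∈ {1, 3}; with 0 ≤ l_f ≤ n_f−1 = 1, the allowed l_f values are {1}.
For l_f = 1: m_f ∈ {m_i−1, m_i, m_i+1} ∩ [−1, 1] = {-1, 0} → 2 states.
Total: 2.

2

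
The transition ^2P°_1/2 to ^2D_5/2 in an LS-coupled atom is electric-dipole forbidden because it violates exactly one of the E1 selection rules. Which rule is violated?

the ΔJ = 0, ±1 rule

Reading off the term symbols: S 1/2→1/2, L 1→2, J 1/2→5/2, parity odd→even.
Parity must change: odd → even — satisfied.
ΔS = 0: S: 1/2 → 1/2 — satisfied.
ΔL = 0, ±1 (not L=0↔0): L: 1 → 2, ΔL = +1 — satisfied.
ΔJ = 0, ±1 (not J=0↔0): J: 1/2 → 5/2, ΔJ = +2 — violated.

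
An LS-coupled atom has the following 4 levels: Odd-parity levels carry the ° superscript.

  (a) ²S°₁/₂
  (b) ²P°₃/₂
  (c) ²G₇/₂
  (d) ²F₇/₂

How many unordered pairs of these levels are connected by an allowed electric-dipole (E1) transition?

(a)–(b): forbidden (parity).
(a)–(c): forbidden (ΔL, ΔJ).
(a)–(d): forbidden (ΔL, ΔJ).
(b)–(c): forbidden (ΔL, ΔJ).
(b)–(d): forbidden (ΔL, ΔJ).
(c)–(d): forbidden (parity).
Allowed pairs: 0 of 6.

0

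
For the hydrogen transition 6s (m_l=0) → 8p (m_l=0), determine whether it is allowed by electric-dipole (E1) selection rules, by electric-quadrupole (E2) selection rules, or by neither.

E1

Δl = 1 − 0 = +1; l_i + l_f = 1.
Δm_l = +0.
E1 (Δl = ±1, |Δm_l| ≤ 1): satisfied.
E2 (Δl = 0,±2, l_i+l_f ≥ 2, |Δm_l| ≤ 2): not satisfied.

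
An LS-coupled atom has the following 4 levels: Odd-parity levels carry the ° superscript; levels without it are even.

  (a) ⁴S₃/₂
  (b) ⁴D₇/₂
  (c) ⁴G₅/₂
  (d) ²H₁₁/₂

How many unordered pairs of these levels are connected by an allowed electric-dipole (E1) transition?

(a)–(b): forbidden (parity, ΔL, ΔJ).
(a)–(c): forbidden (parity, ΔL).
(a)–(d): forbidden (parity, ΔS, ΔL, ΔJ).
(b)–(c): forbidden (parity, ΔL).
(b)–(d): forbidden (parity, ΔS, ΔL, ΔJ).
(c)–(d): forbidden (parity, ΔS, ΔJ).
Allowed pairs: 0 of 6.

0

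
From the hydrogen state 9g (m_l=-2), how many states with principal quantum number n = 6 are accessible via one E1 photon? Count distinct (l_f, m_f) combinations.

6

E1 requires Δl = ±1, so l_f ∈ {3, 5}; with 0 ≤ l_f ≤ n_f−1 = 5, the allowed l_f values are {3, 5}.
For l_f = 3: m_f ∈ {m_i−1, m_i, m_i+1} ∩ [−3, 3] = {-3, -2, -1} → 3 states.
For l_f = 5: m_f ∈ {m_i−1, m_i, m_i+1} ∩ [−5, 5] = {-3, -2, -1} → 3 states.
Total: 6.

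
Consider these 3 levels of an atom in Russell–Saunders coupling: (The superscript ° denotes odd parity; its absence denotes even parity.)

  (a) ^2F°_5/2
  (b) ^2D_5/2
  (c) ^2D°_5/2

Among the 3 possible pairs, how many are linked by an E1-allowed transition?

(a)–(b): allowed.
(a)–(c): forbidden (parity).
(b)–(c): allowed.
Allowed pairs: 2 of 3.

2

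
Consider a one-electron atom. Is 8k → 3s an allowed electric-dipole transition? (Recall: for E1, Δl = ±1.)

Δl = 0 − 7 = -7; the E1 rule Δl = ±1 is ✗.
The transition is electric-dipole forbidden.

forbidden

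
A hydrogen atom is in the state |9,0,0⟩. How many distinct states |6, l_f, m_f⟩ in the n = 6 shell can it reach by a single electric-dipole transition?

3

E1 requires Δl = ±1, so l_f ∈ {-1, 1}; with 0 ≤ l_f ≤ n_f−1 = 5, the allowed l_f values are {1}.
For l_f = 1: m_f ∈ {m_i−1, m_i, m_i+1} ∩ [−1, 1] = {-1, 0, 1} → 3 states.
Total: 3.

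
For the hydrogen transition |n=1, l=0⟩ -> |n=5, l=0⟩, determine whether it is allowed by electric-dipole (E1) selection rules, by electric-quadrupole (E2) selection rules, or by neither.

neither

Δl = 0 − 0 = +0; l_i + l_f = 0.
E1 (Δl = ±1): not satisfied.
E2 (Δl = 0,±2, l_i+l_f ≥ 2): not satisfied.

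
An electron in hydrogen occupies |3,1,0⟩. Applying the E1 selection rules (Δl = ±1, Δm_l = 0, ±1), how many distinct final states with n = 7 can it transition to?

4

E1 requires Δl = ±1, so l_f ∈ {0, 2}; with 0 ≤ l_f ≤ n_f−1 = 6, the allowed l_f values are {0, 2}.
For l_f = 0: m_f ∈ {m_i−1, m_i, m_i+1} ∩ [−0, 0] = {0} → 1 state.
For l_f = 2: m_f ∈ {m_i−1, m_i, m_i+1} ∩ [−2, 2] = {-1, 0, 1} → 3 states.
Total: 4.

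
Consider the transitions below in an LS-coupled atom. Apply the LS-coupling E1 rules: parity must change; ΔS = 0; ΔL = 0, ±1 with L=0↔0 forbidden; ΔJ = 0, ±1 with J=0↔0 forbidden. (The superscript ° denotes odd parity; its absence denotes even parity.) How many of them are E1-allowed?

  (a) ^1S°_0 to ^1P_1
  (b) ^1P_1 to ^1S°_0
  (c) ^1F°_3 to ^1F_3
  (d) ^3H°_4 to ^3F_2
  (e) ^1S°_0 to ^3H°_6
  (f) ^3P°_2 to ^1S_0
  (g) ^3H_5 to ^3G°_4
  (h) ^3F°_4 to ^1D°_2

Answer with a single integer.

4

(a) allowed
(b) allowed
(c) allowed
(d) forbidden (ΔL, ΔJ fail)
(e) forbidden (parity, ΔS, ΔL, ΔJ fail)
(f) forbidden (ΔS, ΔJ fail)
(g) allowed
(h) forbidden (parity, ΔS, ΔJ fail)
Total allowed: 4 of 8.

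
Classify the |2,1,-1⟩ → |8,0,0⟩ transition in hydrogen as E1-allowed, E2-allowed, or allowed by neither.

Δl = 0 − 1 = -1; l_i + l_f = 1.
Δm_l = +1.
E1 (Δl = ±1, |Δm_l| ≤ 1): satisfied.
E2 (Δl = 0,±2, l_i+l_f ≥ 2, |Δm_l| ≤ 2): not satisfied.

E1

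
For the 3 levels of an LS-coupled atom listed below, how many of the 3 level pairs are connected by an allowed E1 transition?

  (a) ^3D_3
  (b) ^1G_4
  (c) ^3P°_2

1

(a)–(b): forbidden (parity, ΔS, ΔL).
(a)–(c): allowed.
(b)–(c): forbidden (ΔS, ΔL, ΔJ).
Allowed pairs: 1 of 3.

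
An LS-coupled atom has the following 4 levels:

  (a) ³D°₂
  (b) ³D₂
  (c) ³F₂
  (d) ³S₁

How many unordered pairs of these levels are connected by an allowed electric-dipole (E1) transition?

(a)–(b): allowed.
(a)–(c): allowed.
(a)–(d): forbidden (ΔL).
(b)–(c): forbidden (parity).
(b)–(d): forbidden (parity, ΔL).
(c)–(d): forbidden (parity, ΔL).
Allowed pairs: 2 of 6.

2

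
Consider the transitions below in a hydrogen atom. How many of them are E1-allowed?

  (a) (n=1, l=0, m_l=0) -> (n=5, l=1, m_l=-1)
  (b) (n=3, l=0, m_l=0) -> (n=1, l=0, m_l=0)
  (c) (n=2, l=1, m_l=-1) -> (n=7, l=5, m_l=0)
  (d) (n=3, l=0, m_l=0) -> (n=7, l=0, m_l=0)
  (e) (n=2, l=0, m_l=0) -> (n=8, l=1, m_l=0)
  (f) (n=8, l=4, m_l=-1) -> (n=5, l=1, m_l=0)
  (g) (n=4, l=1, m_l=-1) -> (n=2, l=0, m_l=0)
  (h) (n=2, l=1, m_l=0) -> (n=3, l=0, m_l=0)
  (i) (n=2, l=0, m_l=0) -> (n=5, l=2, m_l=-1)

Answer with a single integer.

4

(a) allowed
(b) forbidden — Δl = +0 (E1 requires Δl = ±1)
(c) forbidden — Δl = +4 (E1 requires Δl = ±1)
(d) forbidden — Δl = +0 (E1 requires Δl = ±1)
(e) allowed
(f) forbidden — Δl = -3 (E1 requires Δl = ±1)
(g) allowed
(h) allowed
(i) forbidden — Δl = +2 (E1 requires Δl = ±1)
Total allowed: 4 of 9.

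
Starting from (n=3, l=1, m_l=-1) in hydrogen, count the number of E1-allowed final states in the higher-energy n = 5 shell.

4

E1 requires Δl = ±1, so l_f ∈ {0, 2}; with 0 ≤ l_f ≤ n_f−1 = 4, the allowed l_f values are {0, 2}.
For l_f = 0: m_f ∈ {m_i−1, m_i, m_i+1} ∩ [−0, 0] = {0} → 1 state.
For l_f = 2: m_f ∈ {m_i−1, m_i, m_i+1} ∩ [−2, 2] = {-2, -1, 0} → 3 states.
Total: 4.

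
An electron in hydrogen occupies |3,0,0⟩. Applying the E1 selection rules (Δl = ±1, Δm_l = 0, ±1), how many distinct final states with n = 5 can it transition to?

E1 requires Δl = ±1, so l_f ∈ {-1, 1}; with 0 ≤ l_f ≤ n_f−1 = 4, the allowed l_f values are {1}.
For l_f = 1: m_f ∈ {m_i−1, m_i, m_i+1} ∩ [−1, 1] = {-1, 0, 1} → 3 states.
Total: 3.

3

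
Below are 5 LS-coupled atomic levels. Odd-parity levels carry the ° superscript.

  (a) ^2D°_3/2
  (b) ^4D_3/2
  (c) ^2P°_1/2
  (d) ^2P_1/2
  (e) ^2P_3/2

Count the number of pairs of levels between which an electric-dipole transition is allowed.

(a)–(b): forbidden (ΔS).
(a)–(c): forbidden (parity).
(a)–(d): allowed.
(a)–(e): allowed.
(b)–(c): forbidden (ΔS).
(b)–(d): forbidden (parity, ΔS).
(b)–(e): forbidden (parity, ΔS).
(c)–(d): allowed.
(c)–(e): allowed.
(d)–(e): forbidden (parity).
Allowed pairs: 4 of 10.

4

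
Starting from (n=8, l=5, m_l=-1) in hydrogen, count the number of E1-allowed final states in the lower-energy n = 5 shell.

E1 requires Δl = ±1, so l_f ∈ {4, 6}; with 0 ≤ l_f ≤ n_f−1 = 4, the allowed l_f values are {4}.
For l_f = 4: m_f ∈ {m_i−1, m_i, m_i+1} ∩ [−4, 4] = {-2, -1, 0} → 3 states.
Total: 3.

3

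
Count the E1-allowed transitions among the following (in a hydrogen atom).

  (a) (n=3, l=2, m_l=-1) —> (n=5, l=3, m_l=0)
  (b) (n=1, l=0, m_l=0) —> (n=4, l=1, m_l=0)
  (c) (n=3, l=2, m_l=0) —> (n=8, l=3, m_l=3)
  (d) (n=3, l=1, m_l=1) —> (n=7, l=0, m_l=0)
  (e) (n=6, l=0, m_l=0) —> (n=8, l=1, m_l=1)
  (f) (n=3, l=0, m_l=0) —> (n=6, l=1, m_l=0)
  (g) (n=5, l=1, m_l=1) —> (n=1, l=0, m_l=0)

6

(a) allowed
(b) allowed
(c) forbidden — Δm_l = +3 (E1 requires Δm_l = 0, ±1)
(d) allowed
(e) allowed
(f) allowed
(g) allowed
Total allowed: 6 of 7.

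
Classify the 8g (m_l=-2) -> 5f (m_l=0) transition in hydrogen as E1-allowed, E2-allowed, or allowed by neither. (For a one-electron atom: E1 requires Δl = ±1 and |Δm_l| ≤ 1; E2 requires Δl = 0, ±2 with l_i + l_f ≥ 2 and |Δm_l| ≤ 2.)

neither

Δl = 3 − 4 = -1; l_i + l_f = 7.
Δm_l = +2.
E1 (Δl = ±1, |Δm_l| ≤ 1): not satisfied.
E2 (Δl = 0,±2, l_i+l_f ≥ 2, |Δm_l| ≤ 2): not satisfied.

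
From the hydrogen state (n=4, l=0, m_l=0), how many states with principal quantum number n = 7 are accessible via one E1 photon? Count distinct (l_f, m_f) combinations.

3

E1 requires Δl = ±1, so l_f ∈ {-1, 1}; with 0 ≤ l_f ≤ n_f−1 = 6, the allowed l_f values are {1}.
For l_f = 1: m_f ∈ {m_i−1, m_i, m_i+1} ∩ [−1, 1] = {-1, 0, 1} → 3 states.
Total: 3.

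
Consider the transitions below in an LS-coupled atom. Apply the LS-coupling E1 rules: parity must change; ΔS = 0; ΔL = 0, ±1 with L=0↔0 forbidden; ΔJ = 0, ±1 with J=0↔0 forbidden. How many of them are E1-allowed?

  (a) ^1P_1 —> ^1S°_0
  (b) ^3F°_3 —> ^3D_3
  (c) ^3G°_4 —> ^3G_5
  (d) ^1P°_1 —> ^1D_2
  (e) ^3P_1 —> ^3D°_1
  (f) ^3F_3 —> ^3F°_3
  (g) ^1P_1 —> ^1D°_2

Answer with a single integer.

7

(a) allowed
(b) allowed
(c) allowed
(d) allowed
(e) allowed
(f) allowed
(g) allowed
Total allowed: 7 of 7.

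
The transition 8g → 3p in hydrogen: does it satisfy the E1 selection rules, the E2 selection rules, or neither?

Δl = 1 − 4 = -3; l_i + l_f = 5.
E1 (Δl = ±1): not satisfied.
E2 (Δl = 0,±2, l_i+l_f ≥ 2): not satisfied.

neither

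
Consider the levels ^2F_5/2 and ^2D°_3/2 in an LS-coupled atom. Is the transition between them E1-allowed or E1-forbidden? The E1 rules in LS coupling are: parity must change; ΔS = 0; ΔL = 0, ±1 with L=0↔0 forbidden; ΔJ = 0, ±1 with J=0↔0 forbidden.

allowed

Initial level: S=1/2, L=3, J=5/2, parity even. Final level: S=1/2, L=2, J=3/2, parity odd.
Parity must change: even → odd — ✓.
ΔS = 0: S: 1/2 → 1/2 — ✓.
ΔL = 0, ±1 (not L=0↔0): L: 3 → 2, ΔL = -1 — ✓.
ΔJ = 0, ±1 (not J=0↔0): J: 5/2 → 3/2, ΔJ = -1 — ✓.
All four E1 rules are satisfied.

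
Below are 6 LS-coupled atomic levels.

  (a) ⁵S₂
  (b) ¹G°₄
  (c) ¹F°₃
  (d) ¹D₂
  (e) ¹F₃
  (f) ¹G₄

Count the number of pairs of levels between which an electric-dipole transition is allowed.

5

(a)–(b): forbidden (ΔS, ΔL, ΔJ).
(a)–(c): forbidden (ΔS, ΔL).
(a)–(d): forbidden (parity, ΔS, ΔL).
(a)–(e): forbidden (parity, ΔS, ΔL).
(a)–(f): forbidden (parity, ΔS, ΔL, ΔJ).
(b)–(c): forbidden (parity).
(b)–(d): forbidden (ΔL, ΔJ).
(b)–(e): allowed.
(b)–(f): allowed.
(c)–(d): allowed.
(c)–(e): allowed.
(c)–(f): allowed.
(d)–(e): forbidden (parity).
(d)–(f): forbidden (parity, ΔL, ΔJ).
(e)–(f): forbidden (parity).
Allowed pairs: 5 of 15.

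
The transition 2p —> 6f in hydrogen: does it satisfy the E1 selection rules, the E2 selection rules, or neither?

Δl = 3 − 1 = +2; l_i + l_f = 4.
E1 (Δl = ±1): not satisfied.
E2 (Δl = 0,±2, l_i+l_f ≥ 2): satisfied.

E2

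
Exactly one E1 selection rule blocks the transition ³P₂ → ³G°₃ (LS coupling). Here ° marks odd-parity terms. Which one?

Reading off the term symbols: S 1→1, L 1→4, J 2→3, parity even→odd.
Parity must change: even → odd — satisfied.
ΔJ = 0, ±1 (not J=0↔0): J: 2 → 3, ΔJ = +1 — satisfied.
ΔL = 0, ±1 (not L=0↔0): L: 1 → 4, ΔL = +3 — violated.
ΔS = 0: S: 1 → 1 — satisfied.

the ΔL = 0, ±1 rule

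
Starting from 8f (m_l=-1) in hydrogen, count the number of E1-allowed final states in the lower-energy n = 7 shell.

6

E1 requires Δl = ±1, so l_f ∈ {2, 4}; with 0 ≤ l_f ≤ n_f−1 = 6, the allowed l_f values are {2, 4}.
For l_f = 2: m_f ∈ {m_i−1, m_i, m_i+1} ∩ [−2, 2] = {-2, -1, 0} → 3 states.
For l_f = 4: m_f ∈ {m_i−1, m_i, m_i+1} ∩ [−4, 4] = {-2, -1, 0} → 3 states.
Total: 6.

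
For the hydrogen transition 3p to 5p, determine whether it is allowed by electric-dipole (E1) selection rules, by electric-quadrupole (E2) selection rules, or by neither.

E2

Δl = 1 − 1 = +0; l_i + l_f = 2.
E1 (Δl = ±1): not satisfied.
E2 (Δl = 0,±2, l_i+l_f ≥ 2): satisfied.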